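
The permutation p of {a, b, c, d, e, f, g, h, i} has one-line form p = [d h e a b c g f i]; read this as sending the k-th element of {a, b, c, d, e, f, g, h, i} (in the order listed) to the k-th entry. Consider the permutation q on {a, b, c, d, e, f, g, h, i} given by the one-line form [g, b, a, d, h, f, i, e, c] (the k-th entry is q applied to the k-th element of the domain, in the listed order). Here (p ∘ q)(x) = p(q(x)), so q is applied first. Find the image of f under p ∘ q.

c

(p ∘ q)(f) = p(q(f)). q(f) = f, then p(f) = c. So (p ∘ q)(f) = c.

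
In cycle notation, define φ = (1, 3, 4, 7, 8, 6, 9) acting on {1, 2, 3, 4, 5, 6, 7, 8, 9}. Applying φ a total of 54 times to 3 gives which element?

9

3 lies in the 7-cycle (1, 3, 4, 7, 8, 6, 9).
Powers repeat with period 7 on this cycle, and 54 mod 7 = 5, so φ^54(3) = φ^5(3).
Stepping 5 places around the cycle: 3 → 4 → 7 → 8 → 6 → 9.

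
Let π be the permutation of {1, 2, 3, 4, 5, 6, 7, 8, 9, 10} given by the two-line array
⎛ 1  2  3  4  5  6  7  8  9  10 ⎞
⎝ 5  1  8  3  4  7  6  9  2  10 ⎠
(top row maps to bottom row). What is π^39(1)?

8

Tracing 1 → 5 → … returns to 1 after 7 steps, so 1 lies in a 7-cycle (1 5 4 3 8 9 2).
Powers repeat with period 7 on this cycle, and 39 mod 7 = 4, so π^39(1) = π^4(1).
Advancing 4 steps from 1: 1 → 5 → 4 → 3 → 8.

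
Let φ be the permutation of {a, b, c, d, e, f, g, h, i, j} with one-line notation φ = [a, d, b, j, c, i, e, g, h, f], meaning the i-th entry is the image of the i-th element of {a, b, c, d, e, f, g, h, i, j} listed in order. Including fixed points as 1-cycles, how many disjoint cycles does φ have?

The cycle decomposition is (a)(b, d, j, f, i, h, g, e, c), which has 2 cycles (counting 1-cycles).

2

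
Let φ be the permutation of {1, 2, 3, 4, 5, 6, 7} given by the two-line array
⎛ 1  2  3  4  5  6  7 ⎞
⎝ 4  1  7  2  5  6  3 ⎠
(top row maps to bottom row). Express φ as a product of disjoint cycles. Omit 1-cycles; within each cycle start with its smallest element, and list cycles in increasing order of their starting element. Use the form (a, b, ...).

(1, 4, 2)(3, 7)

Start at 1 and follow images: 1 → 4 → 2 → 1, giving the cycle (1, 4, 2).
Continuing from each remaining unvisited element yields (1, 4, 2)(3, 7).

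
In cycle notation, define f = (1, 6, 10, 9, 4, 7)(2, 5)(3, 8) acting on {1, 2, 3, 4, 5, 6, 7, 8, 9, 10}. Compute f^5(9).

10

9 lies in the 6-cycle (1, 6, 10, 9, 4, 7).
Advancing 5 steps from 9: 9 → 4 → 7 → 1 → 6 → 10.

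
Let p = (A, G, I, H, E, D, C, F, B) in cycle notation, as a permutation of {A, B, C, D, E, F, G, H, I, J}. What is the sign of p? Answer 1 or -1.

The cycle lengths are 9, 1.
A cycle is odd iff its length is even; p has 0 even-length cycles, so sgn(p) = (−1)^0 and p is even.

1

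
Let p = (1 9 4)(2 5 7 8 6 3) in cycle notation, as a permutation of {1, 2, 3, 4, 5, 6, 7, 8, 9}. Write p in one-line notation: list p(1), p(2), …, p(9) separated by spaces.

Each element maps to the next entry in its cycle (wrapping to the front): 1→9, 2→5, 3→2, 4→1, 5→7, 6→3, 7→8, 8→6, 9→4.
So the one-line form is 9 5 2 1 7 3 8 6 4.

9 5 2 1 7 3 8 6 4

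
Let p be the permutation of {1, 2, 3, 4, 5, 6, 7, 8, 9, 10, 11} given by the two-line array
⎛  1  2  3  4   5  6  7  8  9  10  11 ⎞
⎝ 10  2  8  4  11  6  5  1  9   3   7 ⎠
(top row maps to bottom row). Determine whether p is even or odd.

odd

In disjoint-cycle form the cycle lengths are 4, 3, 1, 1, 1, 1.
A cycle is odd iff its length is even; p has 1 even-length cycle, so sgn(p) = (−1)^1 and p is odd.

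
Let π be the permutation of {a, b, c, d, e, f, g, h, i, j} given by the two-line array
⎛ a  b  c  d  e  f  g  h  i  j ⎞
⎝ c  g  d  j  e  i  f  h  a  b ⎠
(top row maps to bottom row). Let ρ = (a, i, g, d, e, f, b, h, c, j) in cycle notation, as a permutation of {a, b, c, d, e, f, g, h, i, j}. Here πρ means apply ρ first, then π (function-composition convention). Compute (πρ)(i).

ρ(i) = g, then π(g) = f; composing gives (πρ)(i) = f.

f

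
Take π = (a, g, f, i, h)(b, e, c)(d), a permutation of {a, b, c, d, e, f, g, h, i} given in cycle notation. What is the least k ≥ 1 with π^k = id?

15

The disjoint cycles have lengths 5, 3, 1.
Since disjoint cycles commute, ord(π) = lcm(5, 3) = 15.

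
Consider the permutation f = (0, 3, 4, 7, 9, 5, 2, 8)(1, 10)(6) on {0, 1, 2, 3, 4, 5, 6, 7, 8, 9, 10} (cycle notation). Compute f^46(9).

9 lies in the 8-cycle (0, 3, 4, 7, 9, 5, 2, 8).
Powers repeat with period 8 on this cycle, and 46 mod 8 = 6, so f^46(9) = f^6(9).
Stepping 6 places around the cycle: 9 → 5 → 2 → 8 → 0 → 3 → 4.

4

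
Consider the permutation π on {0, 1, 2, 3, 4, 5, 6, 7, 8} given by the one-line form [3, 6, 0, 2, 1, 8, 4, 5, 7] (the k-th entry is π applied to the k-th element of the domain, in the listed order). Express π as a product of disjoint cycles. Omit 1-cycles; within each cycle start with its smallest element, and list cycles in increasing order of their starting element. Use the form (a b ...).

(0 3 2)(1 6 4)(5 8 7)

Iterating π from 0 gives 0 → 3 → 2 → 0; that is the 3-cycle (0 3 2).
Continuing from each remaining unvisited element yields (0 3 2)(1 6 4)(5 8 7).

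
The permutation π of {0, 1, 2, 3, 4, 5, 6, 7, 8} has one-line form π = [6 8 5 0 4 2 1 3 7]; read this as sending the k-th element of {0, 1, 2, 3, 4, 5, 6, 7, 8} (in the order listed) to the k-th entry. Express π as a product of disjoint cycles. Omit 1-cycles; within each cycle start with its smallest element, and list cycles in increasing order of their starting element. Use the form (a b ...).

(0 6 1 8 7 3)(2 5)

From 0: 0 → 6 → 1 → 8 → 7 → 3 → 0, closing the cycle (0 6 1 8 7 3).
Continuing from each remaining unvisited element yields (0 6 1 8 7 3)(2 5).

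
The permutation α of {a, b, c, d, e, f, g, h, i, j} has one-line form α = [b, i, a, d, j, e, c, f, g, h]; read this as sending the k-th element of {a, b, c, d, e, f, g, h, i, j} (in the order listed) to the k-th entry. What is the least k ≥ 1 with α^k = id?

The disjoint-cycle form of α has cycle lengths 5, 4, 1.
The order of α is the least common multiple of its cycle lengths: lcm(5, 4) = 20.

20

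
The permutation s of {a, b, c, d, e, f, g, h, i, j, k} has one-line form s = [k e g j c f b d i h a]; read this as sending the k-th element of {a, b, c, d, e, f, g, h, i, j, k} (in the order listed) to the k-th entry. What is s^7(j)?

Tracing j → h → … returns to j after 3 steps, so j lies in a 3-cycle (d j h).
Powers repeat with period 3 on this cycle, and 7 mod 3 = 1, so s^7(j) = s^1(j).
Stepping 1 place around the cycle: j → h.

h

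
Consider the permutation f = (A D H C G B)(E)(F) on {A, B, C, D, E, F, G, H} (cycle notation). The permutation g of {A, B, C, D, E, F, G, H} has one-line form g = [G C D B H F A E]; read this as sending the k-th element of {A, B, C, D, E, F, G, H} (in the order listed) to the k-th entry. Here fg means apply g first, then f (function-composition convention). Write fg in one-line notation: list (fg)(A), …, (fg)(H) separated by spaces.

B G H A C F D E

Chase each element through g then f: A → G → B; B → C → G; C → D → H; D → B → A; E → H → C; F → F → F; G → A → D; H → E → E.
So fg in one-line form is B G H A C F D E.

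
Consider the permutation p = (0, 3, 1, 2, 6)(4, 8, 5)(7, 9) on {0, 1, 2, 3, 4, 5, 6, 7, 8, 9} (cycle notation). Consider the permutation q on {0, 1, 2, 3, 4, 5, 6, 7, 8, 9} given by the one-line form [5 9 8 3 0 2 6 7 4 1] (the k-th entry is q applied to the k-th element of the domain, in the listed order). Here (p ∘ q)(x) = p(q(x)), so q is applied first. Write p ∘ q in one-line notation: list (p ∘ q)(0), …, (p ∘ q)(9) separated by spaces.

4 7 5 1 3 6 0 9 8 2

Chase each element through q then p: 0 → 5 → 4; 1 → 9 → 7; 2 → 8 → 5; 3 → 3 → 1; 4 → 0 → 3; 5 → 2 → 6; 6 → 6 → 0; 7 → 7 → 9; 8 → 4 → 8; 9 → 1 → 2.
Collecting the images, p ∘ q = [4 7 5 1 3 6 0 9 8 2].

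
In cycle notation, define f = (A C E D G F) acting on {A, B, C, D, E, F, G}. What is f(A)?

C

In the cycle (A C E D G F), A is followed by C, so f(A) = C.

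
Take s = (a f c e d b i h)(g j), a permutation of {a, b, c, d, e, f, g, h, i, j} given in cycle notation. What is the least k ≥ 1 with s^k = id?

8

The disjoint cycles have lengths 8, 2.
The order is lcm(8, 2) = 8.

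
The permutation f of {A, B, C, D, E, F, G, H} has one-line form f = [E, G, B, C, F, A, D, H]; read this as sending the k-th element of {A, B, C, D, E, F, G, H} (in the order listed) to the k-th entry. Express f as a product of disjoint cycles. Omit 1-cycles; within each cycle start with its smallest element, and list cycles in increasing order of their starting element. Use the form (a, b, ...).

Start at A and follow images: A → E → F → A, giving the cycle (A, E, F).
Continuing from each remaining unvisited element yields (A, E, F)(B, G, D, C).

(A, E, F)(B, G, D, C)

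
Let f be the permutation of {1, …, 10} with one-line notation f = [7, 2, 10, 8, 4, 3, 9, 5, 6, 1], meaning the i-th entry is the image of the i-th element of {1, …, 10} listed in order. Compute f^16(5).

4

Tracing 5 → 4 → … returns to 5 after 3 steps, so 5 lies in a 3-cycle (4, 8, 5).
Since the cycle has length 3, f^16 acts on it the same as f^1 (16 mod 3 = 1).
Stepping 1 place around the cycle: 5 → 4.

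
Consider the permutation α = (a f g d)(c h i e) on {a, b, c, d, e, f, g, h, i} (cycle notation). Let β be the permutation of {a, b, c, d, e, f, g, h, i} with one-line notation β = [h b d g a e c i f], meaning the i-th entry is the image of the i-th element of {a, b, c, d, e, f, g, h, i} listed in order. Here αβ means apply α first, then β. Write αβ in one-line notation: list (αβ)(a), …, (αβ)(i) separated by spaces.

e b i h d c g f a

Chase each element through α then β: a → f → e; b → b → b; c → h → i; d → a → h; e → c → d; f → g → c; g → d → g; h → i → f; i → e → a.
Collecting the images, αβ = [e b i h d c g f a].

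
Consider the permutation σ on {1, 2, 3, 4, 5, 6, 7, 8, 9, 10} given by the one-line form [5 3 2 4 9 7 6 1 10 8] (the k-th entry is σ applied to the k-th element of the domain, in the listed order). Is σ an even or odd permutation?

In disjoint-cycle form the cycle lengths are 5, 2, 2, 1.
A cycle is odd iff its length is even; σ has 2 even-length cycles, so sgn(σ) = (−1)^2 and σ is even.

even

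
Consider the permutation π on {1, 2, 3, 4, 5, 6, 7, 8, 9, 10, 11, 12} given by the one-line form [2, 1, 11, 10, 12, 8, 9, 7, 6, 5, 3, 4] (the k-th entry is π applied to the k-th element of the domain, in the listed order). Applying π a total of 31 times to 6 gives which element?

9

Tracing 6 → 8 → … returns to 6 after 4 steps, so 6 lies in a 4-cycle (6, 8, 7, 9).
On a 4-cycle, π^4 is the identity, so π^31 = π^3 there (31 ≡ 3 mod 4).
Stepping 3 places around the cycle: 6 → 8 → 7 → 9.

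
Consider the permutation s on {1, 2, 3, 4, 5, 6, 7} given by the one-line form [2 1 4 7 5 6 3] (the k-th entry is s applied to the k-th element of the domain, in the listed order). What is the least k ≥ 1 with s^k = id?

6

Writing s as disjoint cycles, the cycle lengths are 3, 2, 1, 1.
Since disjoint cycles commute, ord(s) = lcm(3, 2) = 6.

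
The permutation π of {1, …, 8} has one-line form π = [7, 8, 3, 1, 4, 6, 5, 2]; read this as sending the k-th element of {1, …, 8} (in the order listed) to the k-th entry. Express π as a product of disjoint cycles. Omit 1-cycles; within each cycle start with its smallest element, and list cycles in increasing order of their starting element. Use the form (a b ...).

Iterating π from 1 gives 1 → 7 → 5 → 4 → 1; that is the 4-cycle (1 7 5 4).
Continuing from each remaining unvisited element yields (1 7 5 4)(2 8).

(1 7 5 4)(2 8)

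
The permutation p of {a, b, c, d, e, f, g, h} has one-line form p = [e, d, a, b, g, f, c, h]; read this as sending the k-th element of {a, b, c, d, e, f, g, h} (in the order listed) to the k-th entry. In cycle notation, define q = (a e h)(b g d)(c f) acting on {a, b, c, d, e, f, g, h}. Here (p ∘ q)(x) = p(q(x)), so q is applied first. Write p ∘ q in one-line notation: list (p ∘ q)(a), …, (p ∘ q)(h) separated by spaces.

g c f d h a b e

(p ∘ q)(x) = p(q(x)). Computing each image: p(q(a)) = p(e) = g, p(q(b)) = p(g) = c, p(q(c)) = p(f) = f, p(q(d)) = p(b) = d, p(q(e)) = p(h) = h, p(q(f)) = p(c) = a, p(q(g)) = p(d) = b, p(q(h)) = p(a) = e.
Hence p ∘ q = [g c f d h a b e].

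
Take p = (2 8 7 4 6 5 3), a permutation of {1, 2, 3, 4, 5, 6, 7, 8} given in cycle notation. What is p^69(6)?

6 lies in the 7-cycle (2 8 7 4 6 5 3).
Since the cycle has length 7, p^69 acts on it the same as p^6 (69 mod 7 = 6).
Advancing 6 steps from 6: 6 → 5 → 3 → 2 → 8 → 7 → 4.

4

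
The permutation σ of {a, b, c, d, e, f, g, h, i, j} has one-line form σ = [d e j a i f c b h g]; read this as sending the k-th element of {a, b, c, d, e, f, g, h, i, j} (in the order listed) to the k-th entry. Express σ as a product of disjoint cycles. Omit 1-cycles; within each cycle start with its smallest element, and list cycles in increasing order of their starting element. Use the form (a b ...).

Iterating σ from a gives a → d → a; that is the 2-cycle (a d).
Continuing from each remaining unvisited element yields (a d)(b e i h)(c j g).

(a d)(b e i h)(c j g)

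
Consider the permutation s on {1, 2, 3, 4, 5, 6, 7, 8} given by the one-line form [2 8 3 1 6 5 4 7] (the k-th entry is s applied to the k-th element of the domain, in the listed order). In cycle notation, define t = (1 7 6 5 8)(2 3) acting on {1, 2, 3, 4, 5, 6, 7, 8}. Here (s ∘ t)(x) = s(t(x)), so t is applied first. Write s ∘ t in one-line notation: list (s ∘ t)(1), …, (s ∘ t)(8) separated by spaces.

Chase each element through t then s: 1 → 7 → 4; 2 → 3 → 3; 3 → 2 → 8; 4 → 4 → 1; 5 → 8 → 7; 6 → 5 → 6; 7 → 6 → 5; 8 → 1 → 2.
Collecting the images, s ∘ t = [4 3 8 1 7 6 5 2].

4 3 8 1 7 6 5 2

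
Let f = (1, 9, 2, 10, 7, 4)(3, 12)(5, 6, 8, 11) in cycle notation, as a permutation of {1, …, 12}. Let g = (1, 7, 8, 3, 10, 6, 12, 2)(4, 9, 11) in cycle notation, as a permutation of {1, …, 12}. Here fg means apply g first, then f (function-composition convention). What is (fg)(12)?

10

First apply g: g(12) = 2, then f(2) = 10. Thus (fg)(12) = 10.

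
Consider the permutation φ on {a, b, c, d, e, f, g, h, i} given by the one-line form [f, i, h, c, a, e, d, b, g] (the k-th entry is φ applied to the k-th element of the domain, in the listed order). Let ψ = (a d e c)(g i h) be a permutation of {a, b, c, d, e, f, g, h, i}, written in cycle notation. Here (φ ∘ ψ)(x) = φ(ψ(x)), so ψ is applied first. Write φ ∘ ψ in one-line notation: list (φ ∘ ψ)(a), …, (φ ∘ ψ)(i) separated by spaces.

(φ ∘ ψ)(x) = φ(ψ(x)). Computing each image: φ(ψ(a)) = φ(d) = c, φ(ψ(b)) = φ(b) = i, φ(ψ(c)) = φ(a) = f, φ(ψ(d)) = φ(e) = a, φ(ψ(e)) = φ(c) = h, φ(ψ(f)) = φ(f) = e, φ(ψ(g)) = φ(i) = g, φ(ψ(h)) = φ(g) = d, φ(ψ(i)) = φ(h) = b.
Hence φ ∘ ψ = [c i f a h e g d b].

c i f a h e g d b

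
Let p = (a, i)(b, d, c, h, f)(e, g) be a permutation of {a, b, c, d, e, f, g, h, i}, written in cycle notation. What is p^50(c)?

c

c lies in the 5-cycle (b, d, c, h, f).
Since the cycle has length 5, p^50 acts on it the same as p^0 (50 mod 5 = 0).
So p^50(c) = c.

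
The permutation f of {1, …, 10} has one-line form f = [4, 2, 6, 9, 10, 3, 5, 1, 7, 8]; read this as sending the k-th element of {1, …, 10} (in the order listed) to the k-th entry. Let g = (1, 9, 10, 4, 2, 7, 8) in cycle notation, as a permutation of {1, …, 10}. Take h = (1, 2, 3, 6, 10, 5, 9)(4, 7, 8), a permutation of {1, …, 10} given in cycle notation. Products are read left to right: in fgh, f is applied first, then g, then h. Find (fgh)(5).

(fgh)(5) = h(g(f(5))). f(5) = 10, then g(10) = 4, then h(4) = 7, so the result is 7.

7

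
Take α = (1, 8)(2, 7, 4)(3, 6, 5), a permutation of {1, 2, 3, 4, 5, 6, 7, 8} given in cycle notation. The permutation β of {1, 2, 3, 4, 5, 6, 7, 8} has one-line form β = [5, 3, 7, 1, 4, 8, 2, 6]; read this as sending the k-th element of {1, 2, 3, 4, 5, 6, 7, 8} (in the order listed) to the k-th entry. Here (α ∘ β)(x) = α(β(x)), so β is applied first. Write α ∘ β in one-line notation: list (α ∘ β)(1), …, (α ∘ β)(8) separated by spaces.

(α ∘ β)(x) = α(β(x)). Computing each image: α(β(1)) = α(5) = 3, α(β(2)) = α(3) = 6, α(β(3)) = α(7) = 4, α(β(4)) = α(1) = 8, α(β(5)) = α(4) = 2, α(β(6)) = α(8) = 1, α(β(7)) = α(2) = 7, α(β(8)) = α(6) = 5.
Hence α ∘ β = [3 6 4 8 2 1 7 5].

3 6 4 8 2 1 7 5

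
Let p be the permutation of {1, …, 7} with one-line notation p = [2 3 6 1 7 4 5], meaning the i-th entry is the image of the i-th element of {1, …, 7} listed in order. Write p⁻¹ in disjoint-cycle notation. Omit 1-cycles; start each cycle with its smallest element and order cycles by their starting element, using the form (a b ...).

(1 4 6 3 2)(5 7)

The cycle decomposition of p is (1 2 3 6 4)(5 7).
The inverse reverses every cycle; in canonical form, p⁻¹ = (1 4 6 3 2)(5 7).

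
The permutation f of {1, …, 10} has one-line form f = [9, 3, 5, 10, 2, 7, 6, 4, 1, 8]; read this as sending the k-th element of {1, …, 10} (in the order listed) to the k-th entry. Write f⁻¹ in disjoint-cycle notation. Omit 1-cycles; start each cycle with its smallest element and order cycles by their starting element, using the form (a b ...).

First write f in disjoint cycles: (1 9)(2 3 5)(4 10 8)(6 7).
Reversing each cycle (and rotating so the smallest element leads) gives f⁻¹ = (1 9)(2 5 3)(4 8 10)(6 7).

(1 9)(2 5 3)(4 8 10)(6 7)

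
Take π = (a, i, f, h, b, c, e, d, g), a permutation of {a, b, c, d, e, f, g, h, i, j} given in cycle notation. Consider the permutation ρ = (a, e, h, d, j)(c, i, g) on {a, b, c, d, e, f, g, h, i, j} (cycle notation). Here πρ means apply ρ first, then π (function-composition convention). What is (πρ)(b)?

(πρ)(b) = π(ρ(b)). ρ(b) = b, then π(b) = c. So (πρ)(b) = c.

c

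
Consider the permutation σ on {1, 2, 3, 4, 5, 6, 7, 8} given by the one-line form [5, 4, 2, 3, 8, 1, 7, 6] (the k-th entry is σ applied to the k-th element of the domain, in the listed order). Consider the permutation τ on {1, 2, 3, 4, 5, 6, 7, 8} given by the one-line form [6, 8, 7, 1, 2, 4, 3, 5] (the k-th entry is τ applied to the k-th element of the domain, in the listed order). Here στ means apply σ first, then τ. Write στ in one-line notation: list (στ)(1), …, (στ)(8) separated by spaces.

2 1 8 7 5 6 3 4

(στ)(x) = τ(σ(x)). Computing each image: τ(σ(1)) = τ(5) = 2, τ(σ(2)) = τ(4) = 1, τ(σ(3)) = τ(2) = 8, τ(σ(4)) = τ(3) = 7, τ(σ(5)) = τ(8) = 5, τ(σ(6)) = τ(1) = 6, τ(σ(7)) = τ(7) = 3, τ(σ(8)) = τ(6) = 4.
Hence στ = [2 1 8 7 5 6 3 4].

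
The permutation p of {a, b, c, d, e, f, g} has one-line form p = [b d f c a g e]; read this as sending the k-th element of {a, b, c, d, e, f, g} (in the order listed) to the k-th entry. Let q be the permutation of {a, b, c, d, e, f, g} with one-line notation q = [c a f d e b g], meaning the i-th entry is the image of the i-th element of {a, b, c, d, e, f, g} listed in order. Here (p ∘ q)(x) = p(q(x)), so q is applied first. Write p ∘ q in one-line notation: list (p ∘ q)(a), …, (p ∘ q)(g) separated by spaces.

f b g c a d e

(p ∘ q)(x) = p(q(x)). Computing each image: p(q(a)) = p(c) = f, p(q(b)) = p(a) = b, p(q(c)) = p(f) = g, p(q(d)) = p(d) = c, p(q(e)) = p(e) = a, p(q(f)) = p(b) = d, p(q(g)) = p(g) = e.
Hence p ∘ q = [f b g c a d e].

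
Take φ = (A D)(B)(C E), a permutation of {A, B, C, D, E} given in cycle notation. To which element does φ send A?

D

In the cycle (A D), A is followed by D, so φ(A) = D.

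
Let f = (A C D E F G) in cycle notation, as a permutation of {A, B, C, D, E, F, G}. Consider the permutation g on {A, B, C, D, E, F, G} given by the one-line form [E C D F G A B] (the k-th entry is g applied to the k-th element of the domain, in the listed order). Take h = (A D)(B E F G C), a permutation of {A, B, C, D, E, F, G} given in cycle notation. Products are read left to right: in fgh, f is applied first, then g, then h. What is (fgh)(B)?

B

Apply the permutations in order: f(B) = B, then g(B) = C, then h(C) = B. So (fgh)(B) = B.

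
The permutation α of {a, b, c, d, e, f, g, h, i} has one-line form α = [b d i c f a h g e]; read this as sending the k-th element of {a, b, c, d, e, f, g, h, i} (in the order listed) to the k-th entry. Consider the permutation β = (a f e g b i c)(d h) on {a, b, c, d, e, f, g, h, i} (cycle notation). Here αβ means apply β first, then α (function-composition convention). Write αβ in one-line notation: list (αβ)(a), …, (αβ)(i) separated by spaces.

For each element, apply β then α: a → f → a; b → i → e; c → a → b; d → h → g; e → g → h; f → e → f; g → b → d; h → d → c; i → c → i.
So αβ in one-line form is a e b g h f d c i.

a e b g h f d c i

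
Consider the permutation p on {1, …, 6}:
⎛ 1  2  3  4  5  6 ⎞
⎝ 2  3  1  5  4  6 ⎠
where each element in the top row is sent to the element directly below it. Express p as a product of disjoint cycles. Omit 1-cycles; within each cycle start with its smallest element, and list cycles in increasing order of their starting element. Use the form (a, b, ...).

From 1: 1 → 2 → 3 → 1, closing the cycle (1, 2, 3).
Repeating from the next unused element and collecting all non-trivial cycles gives (1, 2, 3)(4, 5).

(1, 2, 3)(4, 5)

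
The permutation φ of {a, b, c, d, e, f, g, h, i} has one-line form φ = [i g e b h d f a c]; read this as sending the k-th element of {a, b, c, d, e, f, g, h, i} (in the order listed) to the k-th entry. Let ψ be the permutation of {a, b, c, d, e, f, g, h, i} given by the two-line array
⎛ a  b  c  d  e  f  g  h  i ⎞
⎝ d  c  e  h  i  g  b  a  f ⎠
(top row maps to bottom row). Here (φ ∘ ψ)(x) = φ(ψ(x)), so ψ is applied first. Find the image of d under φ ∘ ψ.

ψ(d) = h, then φ(h) = a; composing gives (φ ∘ ψ)(d) = a.

a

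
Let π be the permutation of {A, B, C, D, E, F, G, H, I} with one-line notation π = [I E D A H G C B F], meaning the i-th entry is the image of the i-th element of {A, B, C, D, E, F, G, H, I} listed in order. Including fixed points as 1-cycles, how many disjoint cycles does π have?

The cycle decomposition is (A I F G C D)(B E H), which has 2 cycles (counting 1-cycles).

2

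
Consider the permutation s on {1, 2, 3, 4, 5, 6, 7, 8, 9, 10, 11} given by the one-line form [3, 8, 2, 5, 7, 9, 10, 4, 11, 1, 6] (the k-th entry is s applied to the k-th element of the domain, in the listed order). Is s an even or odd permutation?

odd

In disjoint-cycle form the cycle lengths are 8, 3.
A cycle is odd iff its length is even; s has 1 even-length cycle, so sgn(s) = (−1)^1 and s is odd.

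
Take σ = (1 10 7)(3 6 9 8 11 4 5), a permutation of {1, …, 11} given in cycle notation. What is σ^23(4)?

3

4 lies in the 7-cycle (3 6 9 8 11 4 5).
On a 7-cycle, σ^7 is the identity, so σ^23 = σ^2 there (23 ≡ 2 mod 7).
Stepping 2 places around the cycle: 4 → 5 → 3.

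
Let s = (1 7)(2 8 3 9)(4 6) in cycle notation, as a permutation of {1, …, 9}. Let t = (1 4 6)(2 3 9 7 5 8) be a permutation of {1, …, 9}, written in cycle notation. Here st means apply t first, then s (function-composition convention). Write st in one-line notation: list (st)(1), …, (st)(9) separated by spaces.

6 9 2 4 3 7 5 8 1

Chase each element through t then s: 1 → 4 → 6; 2 → 3 → 9; 3 → 9 → 2; 4 → 6 → 4; 5 → 8 → 3; 6 → 1 → 7; 7 → 5 → 5; 8 → 2 → 8; 9 → 7 → 1.
So st in one-line form is 6 9 2 4 3 7 5 8 1.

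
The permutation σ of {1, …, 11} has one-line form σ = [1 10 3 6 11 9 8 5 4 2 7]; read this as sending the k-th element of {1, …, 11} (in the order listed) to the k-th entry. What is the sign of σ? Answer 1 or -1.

1

In disjoint-cycle form the cycle lengths are 4, 3, 2, 1, 1.
A cycle of length ℓ contributes ℓ−1 transpositions, so σ is a product of 3 + 2 + 1 = 6 transpositions — even.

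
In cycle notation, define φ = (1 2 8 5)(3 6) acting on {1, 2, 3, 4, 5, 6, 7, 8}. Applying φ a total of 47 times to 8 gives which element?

8 lies in the 4-cycle (1 2 8 5).
Powers repeat with period 4 on this cycle, and 47 mod 4 = 3, so φ^47(8) = φ^3(8).
Advancing 3 steps from 8: 8 → 5 → 1 → 2.

2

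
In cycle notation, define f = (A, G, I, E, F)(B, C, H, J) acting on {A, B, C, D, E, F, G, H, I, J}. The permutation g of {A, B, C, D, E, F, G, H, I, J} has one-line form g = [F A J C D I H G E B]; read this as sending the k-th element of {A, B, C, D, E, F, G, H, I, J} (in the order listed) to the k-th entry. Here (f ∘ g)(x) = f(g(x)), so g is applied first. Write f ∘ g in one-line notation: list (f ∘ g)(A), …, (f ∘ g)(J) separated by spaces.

A G B H D E J I F C

Chase each element through g then f: A → F → A; B → A → G; C → J → B; D → C → H; E → D → D; F → I → E; G → H → J; H → G → I; I → E → F; J → B → C.
So f ∘ g in one-line form is A G B H D E J I F C.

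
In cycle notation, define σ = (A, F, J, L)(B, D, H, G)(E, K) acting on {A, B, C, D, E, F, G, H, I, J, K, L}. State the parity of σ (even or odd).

odd

The cycle lengths are 4, 4, 2, 1, 1.
A cycle is odd iff its length is even; σ has 3 even-length cycles, so sgn(σ) = (−1)^3 and σ is odd.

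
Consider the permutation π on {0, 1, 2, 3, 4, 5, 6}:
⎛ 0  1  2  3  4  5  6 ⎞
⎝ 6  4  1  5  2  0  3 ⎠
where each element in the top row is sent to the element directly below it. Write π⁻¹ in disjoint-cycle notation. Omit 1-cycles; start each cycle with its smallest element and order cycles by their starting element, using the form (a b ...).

First write π in disjoint cycles: (0 6 3 5)(1 4 2).
The inverse reverses every cycle; in canonical form, π⁻¹ = (0 5 3 6)(1 2 4).

(0 5 3 6)(1 2 4)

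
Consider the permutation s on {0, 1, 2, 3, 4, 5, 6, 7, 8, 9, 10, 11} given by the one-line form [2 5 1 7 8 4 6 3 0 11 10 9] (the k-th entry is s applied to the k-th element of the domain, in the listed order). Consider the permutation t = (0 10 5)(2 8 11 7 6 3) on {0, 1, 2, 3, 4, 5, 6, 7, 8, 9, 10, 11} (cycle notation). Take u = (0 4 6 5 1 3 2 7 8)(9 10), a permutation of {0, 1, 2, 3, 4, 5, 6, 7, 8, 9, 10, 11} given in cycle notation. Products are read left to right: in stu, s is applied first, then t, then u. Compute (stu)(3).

5

(stu)(3) = u(t(s(3))). s(3) = 7, then t(7) = 6, then u(6) = 5, so the result is 5.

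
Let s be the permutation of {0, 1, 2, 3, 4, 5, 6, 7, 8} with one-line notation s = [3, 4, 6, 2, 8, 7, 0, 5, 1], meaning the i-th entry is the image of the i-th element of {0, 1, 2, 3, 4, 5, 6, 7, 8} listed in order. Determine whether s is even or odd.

even

In disjoint-cycle form the cycle lengths are 4, 3, 2.
A cycle of length ℓ contributes ℓ−1 transpositions, so s is a product of 3 + 2 + 1 = 6 transpositions — even.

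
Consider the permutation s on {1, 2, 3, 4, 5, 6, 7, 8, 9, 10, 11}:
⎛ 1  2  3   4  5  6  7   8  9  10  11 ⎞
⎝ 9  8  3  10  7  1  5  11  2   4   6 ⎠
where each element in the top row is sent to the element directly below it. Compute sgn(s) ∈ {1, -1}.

-1

In disjoint-cycle form the cycle lengths are 6, 2, 2, 1.
A cycle of length ℓ contributes ℓ−1 transpositions, so s is a product of 5 + 1 + 1 = 7 transpositions — odd.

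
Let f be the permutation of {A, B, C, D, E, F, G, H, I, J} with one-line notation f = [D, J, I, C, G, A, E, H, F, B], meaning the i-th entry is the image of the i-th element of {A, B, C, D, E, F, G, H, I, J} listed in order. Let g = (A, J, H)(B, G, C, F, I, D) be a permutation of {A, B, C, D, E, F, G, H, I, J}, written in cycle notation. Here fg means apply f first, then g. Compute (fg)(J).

G

First apply f: f(J) = B, then g(B) = G. Thus (fg)(J) = G.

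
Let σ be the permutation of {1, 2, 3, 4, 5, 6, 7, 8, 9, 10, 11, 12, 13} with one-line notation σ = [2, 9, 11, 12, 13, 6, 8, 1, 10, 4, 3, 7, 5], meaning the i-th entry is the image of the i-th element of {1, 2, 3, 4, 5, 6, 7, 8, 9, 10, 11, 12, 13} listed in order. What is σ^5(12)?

9

Tracing 12 → 7 → … returns to 12 after 8 steps, so 12 lies in an 8-cycle (1, 2, 9, 10, 4, 12, 7, 8).
Stepping 5 places around the cycle: 12 → 7 → 8 → 1 → 2 → 9.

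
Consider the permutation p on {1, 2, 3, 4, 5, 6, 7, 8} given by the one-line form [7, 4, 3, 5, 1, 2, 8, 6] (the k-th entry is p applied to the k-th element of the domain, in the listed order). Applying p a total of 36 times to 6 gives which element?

2

Tracing 6 → 2 → … returns to 6 after 7 steps, so 6 lies in a 7-cycle (1, 7, 8, 6, 2, 4, 5).
Powers repeat with period 7 on this cycle, and 36 mod 7 = 1, so p^36(6) = p^1(6).
Advancing 1 step from 6: 6 → 2.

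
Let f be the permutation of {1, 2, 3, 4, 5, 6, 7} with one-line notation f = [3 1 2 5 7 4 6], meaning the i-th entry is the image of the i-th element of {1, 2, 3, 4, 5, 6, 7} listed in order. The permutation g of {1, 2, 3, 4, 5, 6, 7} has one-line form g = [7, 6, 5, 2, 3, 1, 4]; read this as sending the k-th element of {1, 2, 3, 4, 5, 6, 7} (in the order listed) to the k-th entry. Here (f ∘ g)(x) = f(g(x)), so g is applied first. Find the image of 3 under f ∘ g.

(f ∘ g)(3) = f(g(3)). g(3) = 5, then f(5) = 7. So (f ∘ g)(3) = 7.

7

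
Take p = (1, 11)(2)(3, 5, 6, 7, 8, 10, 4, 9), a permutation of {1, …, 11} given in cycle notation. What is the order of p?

The cycle type of p is (8, 2, 1).
The order is lcm(8, 2) = 8.

8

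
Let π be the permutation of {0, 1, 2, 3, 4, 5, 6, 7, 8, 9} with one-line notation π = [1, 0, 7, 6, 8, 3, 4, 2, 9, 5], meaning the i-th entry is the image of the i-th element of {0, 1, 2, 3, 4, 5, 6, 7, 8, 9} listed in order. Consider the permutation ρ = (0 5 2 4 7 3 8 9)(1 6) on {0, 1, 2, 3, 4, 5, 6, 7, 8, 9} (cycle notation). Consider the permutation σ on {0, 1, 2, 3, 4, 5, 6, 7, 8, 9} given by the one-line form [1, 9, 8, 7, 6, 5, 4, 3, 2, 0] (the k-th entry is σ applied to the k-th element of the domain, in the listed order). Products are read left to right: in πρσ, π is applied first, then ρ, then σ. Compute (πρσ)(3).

Chase 3: π(3) = 6; ρ(6) = 1; σ(1) = 9. Hence (πρσ)(3) = 9.

9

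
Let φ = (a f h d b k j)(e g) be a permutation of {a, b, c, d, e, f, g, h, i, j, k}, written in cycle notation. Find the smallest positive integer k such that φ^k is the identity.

14

The cycle type of φ is (7, 2, 1, 1).
Since disjoint cycles commute, ord(φ) = lcm(7, 2) = 14.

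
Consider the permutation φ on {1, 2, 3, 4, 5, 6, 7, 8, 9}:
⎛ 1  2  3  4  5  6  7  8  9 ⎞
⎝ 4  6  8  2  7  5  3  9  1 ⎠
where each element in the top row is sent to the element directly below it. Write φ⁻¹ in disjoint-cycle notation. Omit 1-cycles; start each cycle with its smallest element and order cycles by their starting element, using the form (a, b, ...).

First write φ in disjoint cycles: (1, 4, 2, 6, 5, 7, 3, 8, 9).
The inverse reverses every cycle; in canonical form, φ⁻¹ = (1, 9, 8, 3, 7, 5, 6, 2, 4).

(1, 9, 8, 3, 7, 5, 6, 2, 4)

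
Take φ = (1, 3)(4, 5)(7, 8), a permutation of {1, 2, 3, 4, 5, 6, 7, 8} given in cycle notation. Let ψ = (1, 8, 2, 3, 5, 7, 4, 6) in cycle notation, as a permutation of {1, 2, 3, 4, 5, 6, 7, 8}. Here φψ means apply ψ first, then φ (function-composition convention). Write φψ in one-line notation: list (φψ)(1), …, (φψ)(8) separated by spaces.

Chase each element through ψ then φ: 1 → 8 → 7; 2 → 3 → 1; 3 → 5 → 4; 4 → 6 → 6; 5 → 7 → 8; 6 → 1 → 3; 7 → 4 → 5; 8 → 2 → 2.
So φψ in one-line form is 7 1 4 6 8 3 5 2.

7 1 4 6 8 3 5 2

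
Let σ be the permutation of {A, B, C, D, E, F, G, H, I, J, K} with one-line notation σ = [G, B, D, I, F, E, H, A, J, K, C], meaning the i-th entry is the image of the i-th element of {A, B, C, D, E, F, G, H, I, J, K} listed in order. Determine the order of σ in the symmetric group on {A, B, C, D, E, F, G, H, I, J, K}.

30

Decomposing into disjoint cycles gives cycle lengths 5, 3, 2, 1.
Since disjoint cycles commute, ord(σ) = lcm(5, 3, 2) = 30.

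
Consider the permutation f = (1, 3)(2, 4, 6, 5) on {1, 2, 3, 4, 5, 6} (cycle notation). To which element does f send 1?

Within (1, 3), 1 ↦ 3.

3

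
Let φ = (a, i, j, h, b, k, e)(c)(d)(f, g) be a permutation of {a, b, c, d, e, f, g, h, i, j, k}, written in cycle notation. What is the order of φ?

14

The disjoint cycles have lengths 7, 2, 1, 1.
The order is lcm(7, 2) = 14.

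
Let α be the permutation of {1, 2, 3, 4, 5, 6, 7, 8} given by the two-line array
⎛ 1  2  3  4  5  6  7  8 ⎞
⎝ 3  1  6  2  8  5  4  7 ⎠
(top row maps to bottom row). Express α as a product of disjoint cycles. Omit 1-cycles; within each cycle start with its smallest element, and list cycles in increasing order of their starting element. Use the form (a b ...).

Start at 1 and follow images: 1 → 3 → 6 → 5 → 8 → 7 → 4 → 2 → 1, giving the cycle (1 3 6 5 8 7 4 2).
Continuing from each remaining unvisited element yields (1 3 6 5 8 7 4 2).

(1 3 6 5 8 7 4 2)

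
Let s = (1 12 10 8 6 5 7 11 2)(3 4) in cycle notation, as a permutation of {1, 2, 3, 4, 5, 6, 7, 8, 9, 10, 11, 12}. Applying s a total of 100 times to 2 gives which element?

2 lies in the 9-cycle (1 12 10 8 6 5 7 11 2).
Since the cycle has length 9, s^100 acts on it the same as s^1 (100 mod 9 = 1).
Advancing 1 step from 2: 2 → 1.

1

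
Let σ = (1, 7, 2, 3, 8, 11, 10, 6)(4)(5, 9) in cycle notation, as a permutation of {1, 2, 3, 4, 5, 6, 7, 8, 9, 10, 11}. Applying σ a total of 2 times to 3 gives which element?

11

3 lies in the 8-cycle (1, 7, 2, 3, 8, 11, 10, 6).
Advancing 2 steps from 3: 3 → 8 → 11.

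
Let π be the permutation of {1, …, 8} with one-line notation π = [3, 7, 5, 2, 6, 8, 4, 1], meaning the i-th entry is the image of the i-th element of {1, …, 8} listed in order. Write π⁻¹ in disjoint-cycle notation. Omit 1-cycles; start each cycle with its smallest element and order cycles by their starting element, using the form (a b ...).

(1 8 6 5 3)(2 4 7)

The cycle decomposition of π is (1 3 5 6 8)(2 7 4).
Reversing each cycle (and rotating so the smallest element leads) gives π⁻¹ = (1 8 6 5 3)(2 4 7).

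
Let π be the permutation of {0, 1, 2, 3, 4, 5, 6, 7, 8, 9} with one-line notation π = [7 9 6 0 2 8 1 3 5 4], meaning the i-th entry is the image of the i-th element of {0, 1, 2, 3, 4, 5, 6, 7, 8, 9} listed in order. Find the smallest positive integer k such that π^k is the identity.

Writing π as disjoint cycles, the cycle lengths are 5, 3, 2.
The order is lcm(5, 3, 2) = 30.

30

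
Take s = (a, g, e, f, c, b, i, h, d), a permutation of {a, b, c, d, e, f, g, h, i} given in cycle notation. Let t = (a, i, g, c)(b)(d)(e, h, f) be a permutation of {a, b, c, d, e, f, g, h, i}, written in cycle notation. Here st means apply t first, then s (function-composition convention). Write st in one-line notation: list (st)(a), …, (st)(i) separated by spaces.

h i g a d f b c e

(st)(x) = s(t(x)). Computing each image: s(t(a)) = s(i) = h, s(t(b)) = s(b) = i, s(t(c)) = s(a) = g, s(t(d)) = s(d) = a, s(t(e)) = s(h) = d, s(t(f)) = s(e) = f, s(t(g)) = s(c) = b, s(t(h)) = s(f) = c, s(t(i)) = s(g) = e.
Hence st = [h i g a d f b c e].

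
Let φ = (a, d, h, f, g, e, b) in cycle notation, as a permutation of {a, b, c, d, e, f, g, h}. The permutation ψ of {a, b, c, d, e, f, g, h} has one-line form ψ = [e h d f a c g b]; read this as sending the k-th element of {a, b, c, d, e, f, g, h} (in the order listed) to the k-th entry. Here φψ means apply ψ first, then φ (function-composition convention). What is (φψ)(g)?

e

ψ(g) = g, then φ(g) = e; composing gives (φψ)(g) = e.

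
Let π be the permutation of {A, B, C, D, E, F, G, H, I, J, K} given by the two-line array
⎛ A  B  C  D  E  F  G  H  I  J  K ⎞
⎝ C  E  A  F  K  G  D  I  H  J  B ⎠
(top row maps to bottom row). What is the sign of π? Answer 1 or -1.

In disjoint-cycle form the cycle lengths are 3, 3, 2, 2, 1.
A cycle of length ℓ contributes ℓ−1 transpositions, so π is a product of 2 + 2 + 1 + 1 = 6 transpositions — even.

1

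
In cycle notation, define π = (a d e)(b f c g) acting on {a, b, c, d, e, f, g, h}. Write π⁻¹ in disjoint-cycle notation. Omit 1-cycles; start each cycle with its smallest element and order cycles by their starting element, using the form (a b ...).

(a e d)(b g c f)

Inverting a permutation written in cycle notation just reverses the order within every cycle.
Reversing each cycle of π and rotating so the smallest element leads gives (a e d)(b g c f).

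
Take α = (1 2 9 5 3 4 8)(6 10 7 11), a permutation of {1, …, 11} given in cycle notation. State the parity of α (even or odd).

The cycle lengths are 7, 4.
A cycle of length ℓ contributes ℓ−1 transpositions, so α is a product of 6 + 3 = 9 transpositions — odd.

odd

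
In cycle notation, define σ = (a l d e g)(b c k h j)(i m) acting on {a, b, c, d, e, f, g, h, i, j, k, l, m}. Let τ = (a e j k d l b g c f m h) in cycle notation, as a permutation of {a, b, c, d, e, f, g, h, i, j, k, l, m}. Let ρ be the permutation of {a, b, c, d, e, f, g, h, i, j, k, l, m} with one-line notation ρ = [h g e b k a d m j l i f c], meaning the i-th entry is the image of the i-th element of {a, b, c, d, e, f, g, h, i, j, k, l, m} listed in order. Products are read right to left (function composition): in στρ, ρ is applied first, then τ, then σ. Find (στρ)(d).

a

Chase d: ρ(d) = b; τ(b) = g; σ(g) = a. Hence (στρ)(d) = a.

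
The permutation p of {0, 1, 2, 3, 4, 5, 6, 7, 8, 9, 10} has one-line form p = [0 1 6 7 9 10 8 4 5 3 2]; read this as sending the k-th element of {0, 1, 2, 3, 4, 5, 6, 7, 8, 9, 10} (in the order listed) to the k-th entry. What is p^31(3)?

Tracing 3 → 7 → … returns to 3 after 4 steps, so 3 lies in a 4-cycle (3, 7, 4, 9).
On a 4-cycle, p^4 is the identity, so p^31 = p^3 there (31 ≡ 3 mod 4).
Advancing 3 steps from 3: 3 → 7 → 4 → 9.

9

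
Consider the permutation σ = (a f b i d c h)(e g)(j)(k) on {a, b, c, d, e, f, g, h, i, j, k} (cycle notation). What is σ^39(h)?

h lies in the 7-cycle (a f b i d c h).
Since the cycle has length 7, σ^39 acts on it the same as σ^4 (39 mod 7 = 4).
Stepping 4 places around the cycle: h → a → f → b → i.

i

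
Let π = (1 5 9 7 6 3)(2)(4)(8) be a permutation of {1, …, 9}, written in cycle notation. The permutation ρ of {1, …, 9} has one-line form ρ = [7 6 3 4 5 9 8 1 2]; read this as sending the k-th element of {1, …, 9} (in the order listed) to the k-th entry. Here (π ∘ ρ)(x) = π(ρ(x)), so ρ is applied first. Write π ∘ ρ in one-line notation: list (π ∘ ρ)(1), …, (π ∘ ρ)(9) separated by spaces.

(π ∘ ρ)(x) = π(ρ(x)). Computing each image: π(ρ(1)) = π(7) = 6, π(ρ(2)) = π(6) = 3, π(ρ(3)) = π(3) = 1, π(ρ(4)) = π(4) = 4, π(ρ(5)) = π(5) = 9, π(ρ(6)) = π(9) = 7, π(ρ(7)) = π(8) = 8, π(ρ(8)) = π(1) = 5, π(ρ(9)) = π(2) = 2.
Hence π ∘ ρ = [6 3 1 4 9 7 8 5 2].

6 3 1 4 9 7 8 5 2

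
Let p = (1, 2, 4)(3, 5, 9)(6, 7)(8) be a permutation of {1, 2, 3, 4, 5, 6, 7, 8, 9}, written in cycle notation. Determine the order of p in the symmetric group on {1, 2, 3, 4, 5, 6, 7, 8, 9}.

The cycle type of p is (3, 3, 2, 1).
The order is lcm(3, 3, 2) = 6.

6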